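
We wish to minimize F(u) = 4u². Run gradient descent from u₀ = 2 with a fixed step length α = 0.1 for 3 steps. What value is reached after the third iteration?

F′(u) = 8u
Step 1: F′(2) = 16; u₁ = 2 − 0.1·16 = 0.4
Step 2: F′(0.4) = 3.2; u₂ = 0.4 − 0.1·3.2 = 0.08
Step 3: F′(0.08) = 0.64; u₃ = 0.08 − 0.1·0.64 = 0.016

0.016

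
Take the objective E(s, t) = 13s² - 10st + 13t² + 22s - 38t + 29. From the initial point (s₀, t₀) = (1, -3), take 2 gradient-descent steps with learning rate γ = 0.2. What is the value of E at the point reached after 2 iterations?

∇E = (26s - 10t + 22, -10s + 26t - 38)
(s₁, t₁) = (1, -3) − 0.2·(78, -126) = (-14.6, 22.2)
(s₂, t₂) = (-14.6, 22.2) − 0.2·(-579.6, 685.2) = (101.32, -114.84)
E(101.32, -114.84) = 427879.432

427879.432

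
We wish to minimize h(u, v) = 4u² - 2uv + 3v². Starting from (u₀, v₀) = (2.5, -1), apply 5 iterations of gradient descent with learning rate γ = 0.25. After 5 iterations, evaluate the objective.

479.926025390625

∇h = (8u - 2v, -2u + 6v)
(u₁, v₁) = (2.5, -1) − 0.25·(22, -11) = (-3, 1.75)
(u₂, v₂) = (-3, 1.75) − 0.25·(-27.5, 16.5) = (3.875, -2.375)
(u₃, v₃) = (3.875, -2.375) − 0.25·(35.75, -22) = (-5.0625, 3.125)
(u₄, v₄) = (-5.0625, 3.125) − 0.25·(-46.75, 28.875) = (6.625, -4.09375)
(u₅, v₅) = (6.625, -4.09375) − 0.25·(61.1875, -37.8125) = (-8.671875, 5.359375)
h(-8.671875, 5.359375) = 479.926025390625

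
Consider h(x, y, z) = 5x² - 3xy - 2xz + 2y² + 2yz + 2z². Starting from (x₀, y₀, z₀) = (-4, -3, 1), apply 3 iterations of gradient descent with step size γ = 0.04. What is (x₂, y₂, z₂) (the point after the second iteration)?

(-1.9168, -2.9696, 0.6704)

∇h = (10x - 3y - 2z, -3x + 4y + 2z, -2x + 2y + 4z)
(x₁, y₁, z₁) = (-4, -3, 1) − 0.04·(-33, 2, 6) = (-2.68, -3.08, 0.76)
(x₂, y₂, z₂) = (-2.68, -3.08, 0.76) − 0.04·(-19.08, -2.76, 2.24) = (-1.9168, -2.9696, 0.6704)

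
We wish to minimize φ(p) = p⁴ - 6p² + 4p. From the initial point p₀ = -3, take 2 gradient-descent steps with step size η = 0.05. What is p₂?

φ′(p) = 4p³ - 12p + 4
Step 1: φ′(-3) = -68; p₁ = -3 − 0.05·(-68) = 0.4
Step 2: φ′(0.4) = -0.544; p₂ = 0.4 − 0.05·(-0.544) = 0.4272

0.4272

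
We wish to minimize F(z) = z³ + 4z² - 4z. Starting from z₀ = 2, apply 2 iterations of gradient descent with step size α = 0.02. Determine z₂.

1.218176

F′(z) = 3z² + 8z - 4
z₁ = 2 − 0.02·24 = 1.52
z₂ = 1.52 − 0.02·15.0912 = 1.218176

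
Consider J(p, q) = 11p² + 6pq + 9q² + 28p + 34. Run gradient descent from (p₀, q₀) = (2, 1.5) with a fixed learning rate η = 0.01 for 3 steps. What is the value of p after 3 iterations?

∇J = (22p + 6q + 28, 6p + 18q)
(p₁, q₁) = (2, 1.5) − 0.01·(81, 39) = (1.19, 1.11)
(p₂, q₂) = (1.19, 1.11) − 0.01·(60.84, 27.12) = (0.5816, 0.8388)
(p₃, q₃) = (0.5816, 0.8388) − 0.01·(45.828, 18.588) = (0.12332, 0.65292)
p = 0.12332

0.12332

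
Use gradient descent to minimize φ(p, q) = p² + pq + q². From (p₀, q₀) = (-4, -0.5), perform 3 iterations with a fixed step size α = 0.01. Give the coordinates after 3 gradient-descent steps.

∇φ = (2p + q, p + 2q)
(p₁, q₁) = (-4, -0.5) − 0.01·(-8.5, -5) = (-3.915, -0.45)
(p₂, q₂) = (-3.915, -0.45) − 0.01·(-8.28, -4.815) = (-3.8322, -0.40185)
(p₃, q₃) = (-3.8322, -0.40185) − 0.01·(-8.06625, -4.6359) = (-3.7515375, -0.355491)

(-3.7515375, -0.355491)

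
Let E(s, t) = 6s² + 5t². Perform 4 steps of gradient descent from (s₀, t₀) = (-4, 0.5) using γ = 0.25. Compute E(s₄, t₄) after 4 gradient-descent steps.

24608.0361328125

∇E = (12s, 10t)
(s₁, t₁) = (-4, 0.5) − 0.25·(-48, 5) = (8, -0.75)
(s₂, t₂) = (8, -0.75) − 0.25·(96, -7.5) = (-16, 1.125)
(s₃, t₃) = (-16, 1.125) − 0.25·(-192, 11.25) = (32, -1.6875)
(s₄, t₄) = (32, -1.6875) − 0.25·(384, -16.875) = (-64, 2.53125)
E(-64, 2.53125) = 24608.0361328125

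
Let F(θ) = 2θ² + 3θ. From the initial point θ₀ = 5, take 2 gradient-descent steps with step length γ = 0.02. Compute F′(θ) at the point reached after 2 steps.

19.4672

F′(θ) = 4θ + 3
θ₁ = 5 − 0.02·23 = 4.54
θ₂ = 4.54 − 0.02·21.16 = 4.1168
F′(θ) at (4.1168) = 19.4672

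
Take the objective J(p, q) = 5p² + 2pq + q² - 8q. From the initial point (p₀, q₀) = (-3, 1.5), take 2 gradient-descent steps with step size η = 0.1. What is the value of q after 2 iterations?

2.94

∇J = (10p + 2q, 2p + 2q - 8)
(p₁, q₁) = (-3, 1.5) − 0.1·(-27, -11) = (-0.3, 2.6)
(p₂, q₂) = (-0.3, 2.6) − 0.1·(2.2, -3.4) = (-0.52, 2.94)
q = 2.94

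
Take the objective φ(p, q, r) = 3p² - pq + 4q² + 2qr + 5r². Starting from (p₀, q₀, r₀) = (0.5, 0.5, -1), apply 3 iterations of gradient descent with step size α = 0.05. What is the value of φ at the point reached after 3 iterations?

0.413414859375

∇φ = (6p - q, -p + 8q + 2r, 2q + 10r)
(p₁, q₁, r₁) = (0.5, 0.5, -1) − 0.05·(2.5, 1.5, -9) = (0.375, 0.425, -0.55)
(p₂, q₂, r₂) = (0.375, 0.425, -0.55) − 0.05·(1.825, 1.925, -4.65) = (0.28375, 0.32875, -0.3175)
(p₃, q₃, r₃) = (0.28375, 0.32875, -0.3175) − 0.05·(1.37375, 1.71125, -2.5175) = (0.2150625, 0.2431875, -0.191625)
φ(0.2150625, 0.2431875, -0.191625) = 0.413414859375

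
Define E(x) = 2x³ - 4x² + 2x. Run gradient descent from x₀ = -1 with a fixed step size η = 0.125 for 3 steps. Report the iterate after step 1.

E′(x) = 6x² - 8x + 2
x₁ = -1 − 0.125·16 = -3

-3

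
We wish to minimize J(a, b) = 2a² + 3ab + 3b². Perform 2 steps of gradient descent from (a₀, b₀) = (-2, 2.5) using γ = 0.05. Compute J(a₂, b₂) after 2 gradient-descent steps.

∇J = (4a + 3b, 3a + 6b)
(a₁, b₁) = (-2, 2.5) − 0.05·(-0.5, 9) = (-1.975, 2.05)
(a₂, b₂) = (-1.975, 2.05) − 0.05·(-1.75, 6.375) = (-1.8875, 1.73125)
J(-1.8875, 1.73125) = 6.3137890625

6.3137890625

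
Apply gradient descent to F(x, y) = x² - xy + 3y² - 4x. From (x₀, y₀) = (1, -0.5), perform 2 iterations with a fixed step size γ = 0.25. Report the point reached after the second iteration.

∇F = (2x - y - 4, -x + 6y)
Step 1: at (1, -0.5), ∇F = (-1.5, -4) → (1, -0.5) − 0.25·(-1.5, -4) = (1.375, 0.5)
Step 2: at (1.375, 0.5), ∇F = (-1.75, 1.625) → (1.375, 0.5) − 0.25·(-1.75, 1.625) = (1.8125, 0.09375)

(1.8125, 0.09375)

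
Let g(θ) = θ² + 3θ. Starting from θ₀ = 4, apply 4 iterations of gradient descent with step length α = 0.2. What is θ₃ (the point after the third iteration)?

-0.312

g′(θ) = 2θ + 3
θ₁ = 4 − 0.2·11 = 1.8
θ₂ = 1.8 − 0.2·6.6 = 0.48
θ₃ = 0.48 − 0.2·3.96 = -0.312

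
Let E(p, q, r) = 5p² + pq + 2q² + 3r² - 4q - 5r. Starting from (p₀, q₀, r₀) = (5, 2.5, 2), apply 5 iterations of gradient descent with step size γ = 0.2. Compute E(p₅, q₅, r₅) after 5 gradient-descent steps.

∇E = (10p + q, p + 4q - 4, 6r - 5)
Step 1: at (5, 2.5, 2), ∇E = (52.5, 11, 7) → (5, 2.5, 2) − 0.2·(52.5, 11, 7) = (-5.5, 0.3, 0.6)
Step 2: at (-5.5, 0.3, 0.6), ∇E = (-54.7, -8.3, -1.4) → (-5.5, 0.3, 0.6) − 0.2·(-54.7, -8.3, -1.4) = (5.44, 1.96, 0.88)
Step 3: at (5.44, 1.96, 0.88), ∇E = (56.36, 9.28, 0.28) → (5.44, 1.96, 0.88) − 0.2·(56.36, 9.28, 0.28) = (-5.832, 0.104, 0.824)
Step 4: at (-5.832, 0.104, 0.824), ∇E = (-58.216, -9.416, -0.056) → (-5.832, 0.104, 0.824) − 0.2·(-58.216, -9.416, -0.056) = (5.8112, 1.9872, 0.8352)
Step 5: at (5.8112, 1.9872, 0.8352), ∇E = (60.0992, 9.76, 0.0112) → (5.8112, 1.9872, 0.8352) − 0.2·(60.0992, 9.76, 0.0112) = (-6.20864, 0.0352, 0.83296)
E(-6.20864, 0.0352, 0.83296) = 190.2958542848

190.2958542848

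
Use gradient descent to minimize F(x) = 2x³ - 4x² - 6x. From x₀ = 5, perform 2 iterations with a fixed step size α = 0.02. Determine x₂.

2.484032

F′(x) = 6x² - 8x - 6
Step 1: F′(5) = 104; x₁ = 5 − 0.02·104 = 2.92
Step 2: F′(2.92) = 21.7984; x₂ = 2.92 − 0.02·21.7984 = 2.484032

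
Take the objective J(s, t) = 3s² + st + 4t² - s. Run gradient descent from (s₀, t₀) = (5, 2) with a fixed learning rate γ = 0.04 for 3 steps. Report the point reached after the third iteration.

∇J = (6s + t - 1, s + 8t)
Step 1: at (5, 2), ∇J = (31, 21) → (5, 2) − 0.04·(31, 21) = (3.76, 1.16)
Step 2: at (3.76, 1.16), ∇J = (22.72, 13.04) → (3.76, 1.16) − 0.04·(22.72, 13.04) = (2.8512, 0.6384)
Step 3: at (2.8512, 0.6384), ∇J = (16.7456, 7.9584) → (2.8512, 0.6384) − 0.04·(16.7456, 7.9584) = (2.181376, 0.320064)

(2.181376, 0.320064)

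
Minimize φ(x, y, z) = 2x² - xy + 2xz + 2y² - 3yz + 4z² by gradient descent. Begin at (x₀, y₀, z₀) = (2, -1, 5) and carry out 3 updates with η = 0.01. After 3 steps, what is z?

3.72817

∇φ = (4x - y + 2z, -x + 4y - 3z, 2x - 3y + 8z)
(x₁, y₁, z₁) = (2, -1, 5) − 0.01·(19, -21, 47) = (1.81, -0.79, 4.53)
(x₂, y₂, z₂) = (1.81, -0.79, 4.53) − 0.01·(17.09, -18.56, 42.23) = (1.6391, -0.6044, 4.1077)
(x₃, y₃, z₃) = (1.6391, -0.6044, 4.1077) − 0.01·(15.3762, -16.3798, 37.953) = (1.485338, -0.440602, 3.72817)
z = 3.72817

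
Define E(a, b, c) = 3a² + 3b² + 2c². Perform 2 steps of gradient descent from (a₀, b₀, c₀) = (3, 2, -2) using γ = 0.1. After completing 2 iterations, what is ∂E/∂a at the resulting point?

2.88

∇E = (6a, 6b, 4c)
(a₁, b₁, c₁) = (3, 2, -2) − 0.1·(18, 12, -8) = (1.2, 0.8, -1.2)
(a₂, b₂, c₂) = (1.2, 0.8, -1.2) − 0.1·(7.2, 4.8, -4.8) = (0.48, 0.32, -0.72)
∂E/∂a at (0.48, 0.32, -0.72) = 2.88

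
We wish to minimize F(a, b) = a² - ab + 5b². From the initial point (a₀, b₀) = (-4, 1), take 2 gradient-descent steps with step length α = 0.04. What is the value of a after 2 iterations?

∇F = (2a - b, -a + 10b)
Step 1: at (-4, 1), ∇F = (-9, 14) → (-4, 1) − 0.04·(-9, 14) = (-3.64, 0.44)
Step 2: at (-3.64, 0.44), ∇F = (-7.72, 8.04) → (-3.64, 0.44) − 0.04·(-7.72, 8.04) = (-3.3312, 0.1184)
a = -3.3312

-3.3312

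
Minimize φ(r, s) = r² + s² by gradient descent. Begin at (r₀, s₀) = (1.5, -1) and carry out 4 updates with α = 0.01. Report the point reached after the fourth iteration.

(1.38355224, -0.92236816)

∇φ = (2r, 2s)
(r₁, s₁) = (1.5, -1) − 0.01·(3, -2) = (1.47, -0.98)
(r₂, s₂) = (1.47, -0.98) − 0.01·(2.94, -1.96) = (1.4406, -0.9604)
(r₃, s₃) = (1.4406, -0.9604) − 0.01·(2.8812, -1.9208) = (1.411788, -0.941192)
(r₄, s₄) = (1.411788, -0.941192) − 0.01·(2.823576, -1.882384) = (1.38355224, -0.92236816)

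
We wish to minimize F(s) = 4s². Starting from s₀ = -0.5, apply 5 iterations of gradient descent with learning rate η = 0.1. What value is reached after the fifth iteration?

-0.00016

F′(s) = 8s
s₁ = -0.5 − 0.1·(-4) = -0.1
s₂ = -0.1 − 0.1·(-0.8) = -0.02
s₃ = -0.02 − 0.1·(-0.16) = -0.004
s₄ = -0.004 − 0.1·(-0.032) = -0.0008
s₅ = -0.0008 − 0.1·(-0.0064) = -0.00016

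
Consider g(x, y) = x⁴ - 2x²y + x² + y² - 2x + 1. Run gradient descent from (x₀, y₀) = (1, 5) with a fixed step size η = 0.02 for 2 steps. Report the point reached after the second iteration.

∇g = (4x³ - 4xy + 2x - 2, -2x² + 2y)
Step 1: at (1, 5), ∇g = (-16, 8) → (1, 5) − 0.02·(-16, 8) = (1.32, 4.84)
Step 2: at (1.32, 4.84), ∇g = (-15.715328, 6.1952) → (1.32, 4.84) − 0.02·(-15.715328, 6.1952) = (1.63430656, 4.716096)

(1.63430656, 4.716096)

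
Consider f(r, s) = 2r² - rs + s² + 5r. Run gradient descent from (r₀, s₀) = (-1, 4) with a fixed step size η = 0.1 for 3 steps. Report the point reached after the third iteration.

∇f = (4r - s + 5, -r + 2s)
Step 1: at (-1, 4), ∇f = (-3, 9) → (-1, 4) − 0.1·(-3, 9) = (-0.7, 3.1)
Step 2: at (-0.7, 3.1), ∇f = (-0.9, 6.9) → (-0.7, 3.1) − 0.1·(-0.9, 6.9) = (-0.61, 2.41)
Step 3: at (-0.61, 2.41), ∇f = (0.15, 5.43) → (-0.61, 2.41) − 0.1·(0.15, 5.43) = (-0.625, 1.867)

(-0.625, 1.867)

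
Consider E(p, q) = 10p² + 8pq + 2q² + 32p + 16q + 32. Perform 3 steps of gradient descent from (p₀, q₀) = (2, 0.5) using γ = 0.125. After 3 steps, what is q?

-11.1875

∇E = (20p + 8q + 32, 8p + 4q + 16)
(p₁, q₁) = (2, 0.5) − 0.125·(76, 34) = (-7.5, -3.75)
(p₂, q₂) = (-7.5, -3.75) − 0.125·(-148, -59) = (11, 3.625)
(p₃, q₃) = (11, 3.625) − 0.125·(281, 118.5) = (-24.125, -11.1875)
q = -11.1875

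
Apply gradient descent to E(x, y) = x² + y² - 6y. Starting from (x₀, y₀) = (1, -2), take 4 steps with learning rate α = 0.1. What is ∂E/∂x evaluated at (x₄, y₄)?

∇E = (2x, 2y - 6)
Step 1: at (1, -2), ∇E = (2, -10) → (1, -2) − 0.1·(2, -10) = (0.8, -1)
Step 2: at (0.8, -1), ∇E = (1.6, -8) → (0.8, -1) − 0.1·(1.6, -8) = (0.64, -0.2)
Step 3: at (0.64, -0.2), ∇E = (1.28, -6.4) → (0.64, -0.2) − 0.1·(1.28, -6.4) = (0.512, 0.44)
Step 4: at (0.512, 0.44), ∇E = (1.024, -5.12) → (0.512, 0.44) − 0.1·(1.024, -5.12) = (0.4096, 0.952)
∂E/∂x at (0.4096, 0.952) = 0.8192

0.8192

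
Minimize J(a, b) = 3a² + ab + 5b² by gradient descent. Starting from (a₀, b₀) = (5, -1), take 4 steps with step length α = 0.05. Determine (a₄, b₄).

∇J = (6a + b, a + 10b)
(a₁, b₁) = (5, -1) − 0.05·(29, -5) = (3.55, -0.75)
(a₂, b₂) = (3.55, -0.75) − 0.05·(20.55, -3.95) = (2.5225, -0.5525)
(a₃, b₃) = (2.5225, -0.5525) − 0.05·(14.5825, -3.0025) = (1.793375, -0.402375)
(a₄, b₄) = (1.793375, -0.402375) − 0.05·(10.357875, -2.230375) = (1.27548125, -0.29085625)

(1.27548125, -0.29085625)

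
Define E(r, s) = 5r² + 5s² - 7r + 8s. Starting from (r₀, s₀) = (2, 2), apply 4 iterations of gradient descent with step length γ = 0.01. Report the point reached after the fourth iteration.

(1.55293, 1.03708)

∇E = (10r - 7, 10s + 8)
Step 1: at (2, 2), ∇E = (13, 28) → (2, 2) − 0.01·(13, 28) = (1.87, 1.72)
Step 2: at (1.87, 1.72), ∇E = (11.7, 25.2) → (1.87, 1.72) − 0.01·(11.7, 25.2) = (1.753, 1.468)
Step 3: at (1.753, 1.468), ∇E = (10.53, 22.68) → (1.753, 1.468) − 0.01·(10.53, 22.68) = (1.6477, 1.2412)
Step 4: at (1.6477, 1.2412), ∇E = (9.477, 20.412) → (1.6477, 1.2412) − 0.01·(9.477, 20.412) = (1.55293, 1.03708)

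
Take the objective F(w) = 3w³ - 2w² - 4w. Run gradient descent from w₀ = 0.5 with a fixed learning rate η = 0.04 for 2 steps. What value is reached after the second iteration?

F′(w) = 9w² - 4w - 4
Step 1: F′(0.5) = -3.75; w₁ = 0.5 − 0.04·(-3.75) = 0.65
Step 2: F′(0.65) = -2.7975; w₂ = 0.65 − 0.04·(-2.7975) = 0.7619

0.7619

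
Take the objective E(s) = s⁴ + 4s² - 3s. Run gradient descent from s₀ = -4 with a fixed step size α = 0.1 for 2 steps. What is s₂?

E′(s) = 4s³ + 8s - 3
Step 1: E′(-4) = -291; s₁ = -4 − 0.1·(-291) = 25.1
Step 2: E′(25.1) = 63450.804; s₂ = 25.1 − 0.1·63450.804 = -6319.9804

-6319.9804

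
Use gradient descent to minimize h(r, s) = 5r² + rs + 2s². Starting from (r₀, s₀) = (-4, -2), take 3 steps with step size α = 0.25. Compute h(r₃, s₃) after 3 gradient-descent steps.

1237.7783203125

∇h = (10r + s, r + 4s)
Step 1: at (-4, -2), ∇h = (-42, -12) → (-4, -2) − 0.25·(-42, -12) = (6.5, 1)
Step 2: at (6.5, 1), ∇h = (66, 10.5) → (6.5, 1) − 0.25·(66, 10.5) = (-10, -1.625)
Step 3: at (-10, -1.625), ∇h = (-101.625, -16.5) → (-10, -1.625) − 0.25·(-101.625, -16.5) = (15.40625, 2.5)
h(15.40625, 2.5) = 1237.7783203125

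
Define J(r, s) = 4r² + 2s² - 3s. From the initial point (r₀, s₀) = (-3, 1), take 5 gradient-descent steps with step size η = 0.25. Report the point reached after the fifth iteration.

∇J = (8r, 4s - 3)
(r₁, s₁) = (-3, 1) − 0.25·(-24, 1) = (3, 0.75)
(r₂, s₂) = (3, 0.75) − 0.25·(24, 0) = (-3, 0.75)
(r₃, s₃) = (-3, 0.75) − 0.25·(-24, 0) = (3, 0.75)
(r₄, s₄) = (3, 0.75) − 0.25·(24, 0) = (-3, 0.75)
(r₅, s₅) = (-3, 0.75) − 0.25·(-24, 0) = (3, 0.75)

(3, 0.75)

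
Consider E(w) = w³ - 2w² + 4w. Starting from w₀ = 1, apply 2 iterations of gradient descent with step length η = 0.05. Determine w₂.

E′(w) = 3w² - 4w + 4
Step 1: E′(1) = 3; w₁ = 1 − 0.05·3 = 0.85
Step 2: E′(0.85) = 2.7675; w₂ = 0.85 − 0.05·2.7675 = 0.711625

0.711625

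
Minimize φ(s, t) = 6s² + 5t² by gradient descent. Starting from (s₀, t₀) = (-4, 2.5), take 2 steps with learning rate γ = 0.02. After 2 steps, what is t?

1.6

∇φ = (12s, 10t)
Step 1: at (-4, 2.5), ∇φ = (-48, 25) → (-4, 2.5) − 0.02·(-48, 25) = (-3.04, 2)
Step 2: at (-3.04, 2), ∇φ = (-36.48, 20) → (-3.04, 2) − 0.02·(-36.48, 20) = (-2.3104, 1.6)
t = 1.6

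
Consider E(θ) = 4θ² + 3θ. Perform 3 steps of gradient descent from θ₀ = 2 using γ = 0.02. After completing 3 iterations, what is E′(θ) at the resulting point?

11.261376

E′(θ) = 8θ + 3
Step 1: E′(2) = 19; θ₁ = 2 − 0.02·19 = 1.62
Step 2: E′(1.62) = 15.96; θ₂ = 1.62 − 0.02·15.96 = 1.3008
Step 3: E′(1.3008) = 13.4064; θ₃ = 1.3008 − 0.02·13.4064 = 1.032672
E′(θ) at (1.032672) = 11.261376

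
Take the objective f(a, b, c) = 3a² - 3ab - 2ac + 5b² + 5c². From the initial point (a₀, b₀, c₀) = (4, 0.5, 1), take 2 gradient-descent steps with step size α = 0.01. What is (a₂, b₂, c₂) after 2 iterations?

∇f = (6a - 3b - 2c, -3a + 10b, -2a + 10c)
(a₁, b₁, c₁) = (4, 0.5, 1) − 0.01·(20.5, -7, 2) = (3.795, 0.57, 0.98)
(a₂, b₂, c₂) = (3.795, 0.57, 0.98) − 0.01·(19.1, -5.685, 2.21) = (3.604, 0.62685, 0.9579)

(3.604, 0.62685, 0.9579)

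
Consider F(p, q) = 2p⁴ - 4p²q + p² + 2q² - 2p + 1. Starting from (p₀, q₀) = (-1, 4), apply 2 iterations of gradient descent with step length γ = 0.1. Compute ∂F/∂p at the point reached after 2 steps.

15797.523456

∇F = (8p³ - 8pq + 2p - 2, -4p² + 4q)
Step 1: at (-1, 4), ∇F = (20, 12) → (-1, 4) − 0.1·(20, 12) = (-3, 2.8)
Step 2: at (-3, 2.8), ∇F = (-156.8, -24.8) → (-3, 2.8) − 0.1·(-156.8, -24.8) = (12.68, 5.28)
∂F/∂p at (12.68, 5.28) = 15797.523456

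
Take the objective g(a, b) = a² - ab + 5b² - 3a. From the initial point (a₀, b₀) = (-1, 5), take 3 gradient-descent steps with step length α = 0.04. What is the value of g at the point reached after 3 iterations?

∇g = (2a - b - 3, -a + 10b)
Step 1: at (-1, 5), ∇g = (-10, 51) → (-1, 5) − 0.04·(-10, 51) = (-0.6, 2.96)
Step 2: at (-0.6, 2.96), ∇g = (-7.16, 30.2) → (-0.6, 2.96) − 0.04·(-7.16, 30.2) = (-0.3136, 1.752)
Step 3: at (-0.3136, 1.752), ∇g = (-5.3792, 17.8336) → (-0.3136, 1.752) − 0.04·(-5.3792, 17.8336) = (-0.098432, 1.038656)
g(-0.098432, 1.038656) = 5.801253277696

5.801253277696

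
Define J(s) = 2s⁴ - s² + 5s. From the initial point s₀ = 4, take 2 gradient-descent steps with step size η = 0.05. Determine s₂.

3923.83445

J′(s) = 8s³ - 2s + 5
s₁ = 4 − 0.05·509 = -21.45
s₂ = -21.45 − 0.05·(-78905.689) = 3923.83445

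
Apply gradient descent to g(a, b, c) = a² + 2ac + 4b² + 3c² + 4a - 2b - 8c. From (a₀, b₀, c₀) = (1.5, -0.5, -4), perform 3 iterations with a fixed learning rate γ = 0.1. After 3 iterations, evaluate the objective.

∇g = (2a + 2c + 4, 8b - 2, 2a + 6c - 8)
Step 1: at (1.5, -0.5, -4), ∇g = (-1, -6, -29) → (1.5, -0.5, -4) − 0.1·(-1, -6, -29) = (1.6, 0.1, -1.1)
Step 2: at (1.6, 0.1, -1.1), ∇g = (5, -1.2, -11.4) → (1.6, 0.1, -1.1) − 0.1·(5, -1.2, -11.4) = (1.1, 0.22, 0.04)
Step 3: at (1.1, 0.22, 0.04), ∇g = (6.28, -0.24, -5.56) → (1.1, 0.22, 0.04) − 0.1·(6.28, -0.24, -5.56) = (0.472, 0.244, 0.596)
g(0.472, 0.244, 0.596) = -1.2788

-1.2788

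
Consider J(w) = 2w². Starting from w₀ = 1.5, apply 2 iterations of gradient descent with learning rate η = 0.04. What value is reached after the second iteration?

J′(w) = 4w
Step 1: J′(1.5) = 6; w₁ = 1.5 − 0.04·6 = 1.26
Step 2: J′(1.26) = 5.04; w₂ = 1.26 − 0.04·5.04 = 1.0584

1.0584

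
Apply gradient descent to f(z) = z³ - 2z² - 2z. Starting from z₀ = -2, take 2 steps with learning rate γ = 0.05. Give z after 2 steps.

-4.6415

f′(z) = 3z² - 4z - 2
Step 1: f′(-2) = 18; z₁ = -2 − 0.05·18 = -2.9
Step 2: f′(-2.9) = 34.83; z₂ = -2.9 − 0.05·34.83 = -4.6415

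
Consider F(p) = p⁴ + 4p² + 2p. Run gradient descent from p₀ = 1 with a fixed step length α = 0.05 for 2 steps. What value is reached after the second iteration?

0.0746

F′(p) = 4p³ + 8p + 2
Step 1: F′(1) = 14; p₁ = 1 − 0.05·14 = 0.3
Step 2: F′(0.3) = 4.508; p₂ = 0.3 − 0.05·4.508 = 0.0746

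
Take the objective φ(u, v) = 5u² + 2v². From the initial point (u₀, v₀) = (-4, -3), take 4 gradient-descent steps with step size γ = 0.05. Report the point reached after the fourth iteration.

(-0.25, -1.2288)

∇φ = (10u, 4v)
Step 1: at (-4, -3), ∇φ = (-40, -12) → (-4, -3) − 0.05·(-40, -12) = (-2, -2.4)
Step 2: at (-2, -2.4), ∇φ = (-20, -9.6) → (-2, -2.4) − 0.05·(-20, -9.6) = (-1, -1.92)
Step 3: at (-1, -1.92), ∇φ = (-10, -7.68) → (-1, -1.92) − 0.05·(-10, -7.68) = (-0.5, -1.536)
Step 4: at (-0.5, -1.536), ∇φ = (-5, -6.144) → (-0.5, -1.536) − 0.05·(-5, -6.144) = (-0.25, -1.2288)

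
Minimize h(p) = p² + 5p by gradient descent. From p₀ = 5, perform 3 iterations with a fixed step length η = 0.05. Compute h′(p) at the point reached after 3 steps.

h′(p) = 2p + 5
Step 1: h′(5) = 15; p₁ = 5 − 0.05·15 = 4.25
Step 2: h′(4.25) = 13.5; p₂ = 4.25 − 0.05·13.5 = 3.575
Step 3: h′(3.575) = 12.15; p₃ = 3.575 − 0.05·12.15 = 2.9675
h′(p) at (2.9675) = 10.935

10.935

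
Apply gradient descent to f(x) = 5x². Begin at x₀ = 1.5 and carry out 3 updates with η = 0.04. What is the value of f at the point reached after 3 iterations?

0.52488

f′(x) = 10x
x₁ = 1.5 − 0.04·15 = 0.9
x₂ = 0.9 − 0.04·9 = 0.54
x₃ = 0.54 − 0.04·5.4 = 0.324
f(0.324) = 0.52488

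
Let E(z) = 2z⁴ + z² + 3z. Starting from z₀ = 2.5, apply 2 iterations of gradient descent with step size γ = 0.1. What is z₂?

E′(z) = 8z³ + 2z + 3
Step 1: E′(2.5) = 133; z₁ = 2.5 − 0.1·133 = -10.8
Step 2: E′(-10.8) = -10096.296; z₂ = -10.8 − 0.1·(-10096.296) = 998.8296

998.8296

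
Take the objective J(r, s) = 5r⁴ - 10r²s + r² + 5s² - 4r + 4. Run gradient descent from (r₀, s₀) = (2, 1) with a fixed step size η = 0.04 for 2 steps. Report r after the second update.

10.2176

∇J = (20r³ - 20rs + 2r - 4, -10r² + 10s)
(r₁, s₁) = (2, 1) − 0.04·(120, -30) = (-2.8, 2.2)
(r₂, s₂) = (-2.8, 2.2) − 0.04·(-325.44, -56.4) = (10.2176, 4.456)
r = 10.2176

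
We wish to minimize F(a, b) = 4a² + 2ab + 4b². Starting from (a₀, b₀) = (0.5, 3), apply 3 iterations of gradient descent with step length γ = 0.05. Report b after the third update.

∇F = (8a + 2b, 2a + 8b)
Step 1: at (0.5, 3), ∇F = (10, 25) → (0.5, 3) − 0.05·(10, 25) = (0, 1.75)
Step 2: at (0, 1.75), ∇F = (3.5, 14) → (0, 1.75) − 0.05·(3.5, 14) = (-0.175, 1.05)
Step 3: at (-0.175, 1.05), ∇F = (0.7, 8.05) → (-0.175, 1.05) − 0.05·(0.7, 8.05) = (-0.21, 0.6475)
b = 0.6475

0.6475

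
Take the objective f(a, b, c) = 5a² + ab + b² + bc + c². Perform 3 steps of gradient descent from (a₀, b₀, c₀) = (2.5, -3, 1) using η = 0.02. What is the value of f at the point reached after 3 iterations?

12.248330335296

∇f = (10a + b, a + 2b + c, b + 2c)
(a₁, b₁, c₁) = (2.5, -3, 1) − 0.02·(22, -2.5, -1) = (2.06, -2.95, 1.02)
(a₂, b₂, c₂) = (2.06, -2.95, 1.02) − 0.02·(17.65, -2.82, -0.91) = (1.707, -2.8936, 1.0382)
(a₃, b₃, c₃) = (1.707, -2.8936, 1.0382) − 0.02·(14.1764, -3.042, -0.8172) = (1.423472, -2.83276, 1.054544)
f(1.423472, -2.83276, 1.054544) = 12.248330335296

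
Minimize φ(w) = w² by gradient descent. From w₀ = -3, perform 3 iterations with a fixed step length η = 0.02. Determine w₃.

φ′(w) = 2w
w₁ = -3 − 0.02·(-6) = -2.88
w₂ = -2.88 − 0.02·(-5.76) = -2.7648
w₃ = -2.7648 − 0.02·(-5.5296) = -2.654208

-2.654208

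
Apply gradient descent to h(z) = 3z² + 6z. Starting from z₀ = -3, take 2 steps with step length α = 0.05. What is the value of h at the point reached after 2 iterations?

-0.1188

h′(z) = 6z + 6
Step 1: h′(-3) = -12; z₁ = -3 − 0.05·(-12) = -2.4
Step 2: h′(-2.4) = -8.4; z₂ = -2.4 − 0.05·(-8.4) = -1.98
h(-1.98) = -0.1188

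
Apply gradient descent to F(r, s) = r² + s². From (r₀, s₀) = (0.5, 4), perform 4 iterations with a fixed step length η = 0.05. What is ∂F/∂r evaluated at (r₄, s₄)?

0.6561

∇F = (2r, 2s)
(r₁, s₁) = (0.5, 4) − 0.05·(1, 8) = (0.45, 3.6)
(r₂, s₂) = (0.45, 3.6) − 0.05·(0.9, 7.2) = (0.405, 3.24)
(r₃, s₃) = (0.405, 3.24) − 0.05·(0.81, 6.48) = (0.3645, 2.916)
(r₄, s₄) = (0.3645, 2.916) − 0.05·(0.729, 5.832) = (0.32805, 2.6244)
∂F/∂r at (0.32805, 2.6244) = 0.6561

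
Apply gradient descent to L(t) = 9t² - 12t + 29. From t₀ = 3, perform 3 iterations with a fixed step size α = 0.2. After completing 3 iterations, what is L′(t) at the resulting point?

-738.192

L′(t) = 18t - 12
t₁ = 3 − 0.2·42 = -5.4
t₂ = -5.4 − 0.2·(-109.2) = 16.44
t₃ = 16.44 − 0.2·283.92 = -40.344
L′(t) at (-40.344) = -738.192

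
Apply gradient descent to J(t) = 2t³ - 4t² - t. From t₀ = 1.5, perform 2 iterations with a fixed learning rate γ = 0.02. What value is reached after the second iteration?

1.481988

J′(t) = 6t² - 8t - 1
t₁ = 1.5 − 0.02·0.5 = 1.49
t₂ = 1.49 − 0.02·0.4006 = 1.481988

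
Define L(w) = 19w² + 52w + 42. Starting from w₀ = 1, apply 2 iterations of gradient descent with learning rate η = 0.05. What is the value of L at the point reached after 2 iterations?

L′(w) = 38w + 52
w₁ = 1 − 0.05·90 = -3.5
w₂ = -3.5 − 0.05·(-81) = 0.55
L(0.55) = 76.3475

76.3475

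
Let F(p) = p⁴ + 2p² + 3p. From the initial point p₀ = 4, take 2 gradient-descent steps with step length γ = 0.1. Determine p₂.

F′(p) = 4p³ + 4p + 3
Step 1: F′(4) = 275; p₁ = 4 − 0.1·275 = -23.5
Step 2: F′(-23.5) = -52002.5; p₂ = -23.5 − 0.1·(-52002.5) = 5176.75

5176.75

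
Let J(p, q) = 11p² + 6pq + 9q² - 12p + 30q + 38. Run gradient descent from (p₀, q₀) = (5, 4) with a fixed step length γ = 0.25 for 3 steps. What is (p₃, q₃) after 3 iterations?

(-921, -712.25)

∇J = (22p + 6q - 12, 6p + 18q + 30)
Step 1: at (5, 4), ∇J = (122, 132) → (5, 4) − 0.25·(122, 132) = (-25.5, -29)
Step 2: at (-25.5, -29), ∇J = (-747, -645) → (-25.5, -29) − 0.25·(-747, -645) = (161.25, 132.25)
Step 3: at (161.25, 132.25), ∇J = (4329, 3378) → (161.25, 132.25) − 0.25·(4329, 3378) = (-921, -712.25)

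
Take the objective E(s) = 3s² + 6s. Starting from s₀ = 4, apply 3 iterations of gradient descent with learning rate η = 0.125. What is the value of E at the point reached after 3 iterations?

E′(s) = 6s + 6
s₁ = 4 − 0.125·30 = 0.25
s₂ = 0.25 − 0.125·7.5 = -0.6875
s₃ = -0.6875 − 0.125·1.875 = -0.921875
E(-0.921875) = -2.981689453125

-2.981689453125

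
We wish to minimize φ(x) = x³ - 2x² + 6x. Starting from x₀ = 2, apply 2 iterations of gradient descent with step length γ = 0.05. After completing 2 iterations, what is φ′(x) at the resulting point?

φ′(x) = 3x² - 4x + 6
x₁ = 2 − 0.05·10 = 1.5
x₂ = 1.5 − 0.05·6.75 = 1.1625
φ′(x) at (1.1625) = 5.40421875

5.40421875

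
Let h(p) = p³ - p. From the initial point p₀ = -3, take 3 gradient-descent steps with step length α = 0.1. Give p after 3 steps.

-81.4825392

h′(p) = 3p² - 1
p₁ = -3 − 0.1·26 = -5.6
p₂ = -5.6 − 0.1·93.08 = -14.908
p₃ = -14.908 − 0.1·665.745392 = -81.4825392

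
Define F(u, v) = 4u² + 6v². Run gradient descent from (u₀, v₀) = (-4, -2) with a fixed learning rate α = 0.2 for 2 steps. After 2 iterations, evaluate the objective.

100.4928

∇F = (8u, 12v)
Step 1: at (-4, -2), ∇F = (-32, -24) → (-4, -2) − 0.2·(-32, -24) = (2.4, 2.8)
Step 2: at (2.4, 2.8), ∇F = (19.2, 33.6) → (2.4, 2.8) − 0.2·(19.2, 33.6) = (-1.44, -3.92)
F(-1.44, -3.92) = 100.4928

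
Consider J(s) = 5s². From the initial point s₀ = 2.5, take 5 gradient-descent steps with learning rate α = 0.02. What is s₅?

J′(s) = 10s
s₁ = 2.5 − 0.02·25 = 2
s₂ = 2 − 0.02·20 = 1.6
s₃ = 1.6 − 0.02·16 = 1.28
s₄ = 1.28 − 0.02·12.8 = 1.024
s₅ = 1.024 − 0.02·10.24 = 0.8192

0.8192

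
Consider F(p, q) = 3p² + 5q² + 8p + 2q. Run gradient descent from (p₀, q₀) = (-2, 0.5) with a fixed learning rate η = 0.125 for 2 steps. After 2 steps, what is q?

∇F = (6p + 8, 10q + 2)
(p₁, q₁) = (-2, 0.5) − 0.125·(-4, 7) = (-1.5, -0.375)
(p₂, q₂) = (-1.5, -0.375) − 0.125·(-1, -1.75) = (-1.375, -0.15625)
q = -0.15625

-0.15625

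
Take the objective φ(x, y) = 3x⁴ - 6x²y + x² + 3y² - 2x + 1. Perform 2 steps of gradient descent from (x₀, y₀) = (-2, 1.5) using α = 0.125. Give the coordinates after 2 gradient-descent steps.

(-329.6328125, 30.140625)

∇φ = (12x³ - 12xy + 2x - 2, -6x² + 6y)
(x₁, y₁) = (-2, 1.5) − 0.125·(-66, -15) = (6.25, 3.375)
(x₂, y₂) = (6.25, 3.375) − 0.125·(2687.0625, -214.125) = (-329.6328125, 30.140625)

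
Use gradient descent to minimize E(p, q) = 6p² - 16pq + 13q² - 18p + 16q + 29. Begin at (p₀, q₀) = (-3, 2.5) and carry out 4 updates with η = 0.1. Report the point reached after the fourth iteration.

∇E = (12p - 16q - 18, -16p + 26q + 16)
(p₁, q₁) = (-3, 2.5) − 0.1·(-94, 129) = (6.4, -10.4)
(p₂, q₂) = (6.4, -10.4) − 0.1·(225.2, -356.8) = (-16.12, 25.28)
(p₃, q₃) = (-16.12, 25.28) − 0.1·(-615.92, 931.2) = (45.472, -67.84)
(p₄, q₄) = (45.472, -67.84) − 0.1·(1613.104, -2475.392) = (-115.8384, 179.6992)

(-115.8384, 179.6992)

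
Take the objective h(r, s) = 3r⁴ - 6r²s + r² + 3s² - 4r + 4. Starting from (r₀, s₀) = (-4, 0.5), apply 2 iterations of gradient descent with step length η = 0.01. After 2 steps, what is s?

∇h = (12r³ - 12rs + 2r - 4, -6r² + 6s)
(r₁, s₁) = (-4, 0.5) − 0.01·(-756, -93) = (3.56, 1.43)
(r₂, s₂) = (3.56, 1.43) − 0.01·(483.446592, -67.4616) = (-1.27446592, 2.104616)
s = 2.104616

2.104616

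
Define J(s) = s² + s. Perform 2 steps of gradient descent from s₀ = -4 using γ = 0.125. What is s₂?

-2.46875

J′(s) = 2s + 1
Step 1: J′(-4) = -7; s₁ = -4 − 0.125·(-7) = -3.125
Step 2: J′(-3.125) = -5.25; s₂ = -3.125 − 0.125·(-5.25) = -2.46875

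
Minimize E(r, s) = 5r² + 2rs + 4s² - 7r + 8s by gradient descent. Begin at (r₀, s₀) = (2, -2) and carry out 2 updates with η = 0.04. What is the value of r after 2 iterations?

∇E = (10r + 2s - 7, 2r + 8s + 8)
Step 1: at (2, -2), ∇E = (9, -4) → (2, -2) − 0.04·(9, -4) = (1.64, -1.84)
Step 2: at (1.64, -1.84), ∇E = (5.72, -3.44) → (1.64, -1.84) − 0.04·(5.72, -3.44) = (1.4112, -1.7024)
r = 1.4112

1.4112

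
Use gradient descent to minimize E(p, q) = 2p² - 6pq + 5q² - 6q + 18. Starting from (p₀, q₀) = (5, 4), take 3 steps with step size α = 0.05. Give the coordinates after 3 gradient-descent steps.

(5.368, 3.77)

∇E = (4p - 6q, -6p + 10q - 6)
Step 1: at (5, 4), ∇E = (-4, 4) → (5, 4) − 0.05·(-4, 4) = (5.2, 3.8)
Step 2: at (5.2, 3.8), ∇E = (-2, 0.8) → (5.2, 3.8) − 0.05·(-2, 0.8) = (5.3, 3.76)
Step 3: at (5.3, 3.76), ∇E = (-1.36, -0.2) → (5.3, 3.76) − 0.05·(-1.36, -0.2) = (5.368, 3.77)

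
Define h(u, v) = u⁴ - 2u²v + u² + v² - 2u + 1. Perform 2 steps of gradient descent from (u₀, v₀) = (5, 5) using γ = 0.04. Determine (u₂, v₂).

∇h = (4u³ - 4uv + 2u - 2, -2u² + 2v)
(u₁, v₁) = (5, 5) − 0.04·(408, -40) = (-11.32, 6.6)
(u₂, v₂) = (-11.32, 6.6) − 0.04·(-5528.079872, -243.0848) = (209.80319488, 16.323392)

(209.80319488, 16.323392)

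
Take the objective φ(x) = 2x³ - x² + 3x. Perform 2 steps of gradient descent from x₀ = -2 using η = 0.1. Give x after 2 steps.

-22.026

φ′(x) = 6x² - 2x + 3
x₁ = -2 − 0.1·31 = -5.1
x₂ = -5.1 − 0.1·169.26 = -22.026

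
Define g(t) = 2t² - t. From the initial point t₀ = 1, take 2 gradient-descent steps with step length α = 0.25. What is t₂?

0.25

g′(t) = 4t - 1
t₁ = 1 − 0.25·3 = 0.25
t₂ = 0.25 − 0.25·0 = 0.25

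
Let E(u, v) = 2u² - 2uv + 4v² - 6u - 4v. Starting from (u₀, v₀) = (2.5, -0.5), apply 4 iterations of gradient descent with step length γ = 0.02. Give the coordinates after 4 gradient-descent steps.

∇E = (4u - 2v - 6, -2u + 8v - 4)
Step 1: at (2.5, -0.5), ∇E = (5, -13) → (2.5, -0.5) − 0.02·(5, -13) = (2.4, -0.24)
Step 2: at (2.4, -0.24), ∇E = (4.08, -10.72) → (2.4, -0.24) − 0.02·(4.08, -10.72) = (2.3184, -0.0256)
Step 3: at (2.3184, -0.0256), ∇E = (3.3248, -8.8416) → (2.3184, -0.0256) − 0.02·(3.3248, -8.8416) = (2.251904, 0.151232)
Step 4: at (2.251904, 0.151232), ∇E = (2.705152, -7.293952) → (2.251904, 0.151232) − 0.02·(2.705152, -7.293952) = (2.19780096, 0.29711104)

(2.19780096, 0.29711104)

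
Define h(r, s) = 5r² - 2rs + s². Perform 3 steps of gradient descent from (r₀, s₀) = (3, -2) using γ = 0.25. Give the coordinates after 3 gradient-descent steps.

∇h = (10r - 2s, -2r + 2s)
(r₁, s₁) = (3, -2) − 0.25·(34, -10) = (-5.5, 0.5)
(r₂, s₂) = (-5.5, 0.5) − 0.25·(-56, 12) = (8.5, -2.5)
(r₃, s₃) = (8.5, -2.5) − 0.25·(90, -22) = (-14, 3)

(-14, 3)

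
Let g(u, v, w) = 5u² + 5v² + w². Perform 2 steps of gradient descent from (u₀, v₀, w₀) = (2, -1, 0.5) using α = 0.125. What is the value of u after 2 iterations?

∇g = (10u, 10v, 2w)
Step 1: at (2, -1, 0.5), ∇g = (20, -10, 1) → (2, -1, 0.5) − 0.125·(20, -10, 1) = (-0.5, 0.25, 0.375)
Step 2: at (-0.5, 0.25, 0.375), ∇g = (-5, 2.5, 0.75) → (-0.5, 0.25, 0.375) − 0.125·(-5, 2.5, 0.75) = (0.125, -0.0625, 0.28125)
u = 0.125

0.125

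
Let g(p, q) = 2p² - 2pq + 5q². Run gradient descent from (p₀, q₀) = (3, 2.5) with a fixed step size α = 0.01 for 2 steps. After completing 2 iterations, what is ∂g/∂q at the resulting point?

∇g = (4p - 2q, -2p + 10q)
Step 1: at (3, 2.5), ∇g = (7, 19) → (3, 2.5) − 0.01·(7, 19) = (2.93, 2.31)
Step 2: at (2.93, 2.31), ∇g = (7.1, 17.24) → (2.93, 2.31) − 0.01·(7.1, 17.24) = (2.859, 2.1376)
∂g/∂q at (2.859, 2.1376) = 15.658

15.658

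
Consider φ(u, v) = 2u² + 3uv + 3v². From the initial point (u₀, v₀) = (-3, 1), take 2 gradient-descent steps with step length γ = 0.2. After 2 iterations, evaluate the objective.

1.92

∇φ = (4u + 3v, 3u + 6v)
(u₁, v₁) = (-3, 1) − 0.2·(-9, -3) = (-1.2, 1.6)
(u₂, v₂) = (-1.2, 1.6) − 0.2·(0, 6) = (-1.2, 0.4)
φ(-1.2, 0.4) = 1.92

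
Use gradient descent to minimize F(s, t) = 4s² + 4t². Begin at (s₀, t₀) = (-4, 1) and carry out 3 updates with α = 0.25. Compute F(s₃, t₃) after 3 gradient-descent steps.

68

∇F = (8s, 8t)
Step 1: at (-4, 1), ∇F = (-32, 8) → (-4, 1) − 0.25·(-32, 8) = (4, -1)
Step 2: at (4, -1), ∇F = (32, -8) → (4, -1) − 0.25·(32, -8) = (-4, 1)
Step 3: at (-4, 1), ∇F = (-32, 8) → (-4, 1) − 0.25·(-32, 8) = (4, -1)
F(4, -1) = 68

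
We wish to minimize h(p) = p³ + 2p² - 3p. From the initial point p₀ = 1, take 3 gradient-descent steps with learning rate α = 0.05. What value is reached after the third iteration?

h′(p) = 3p² + 4p - 3
Step 1: h′(1) = 4; p₁ = 1 − 0.05·4 = 0.8
Step 2: h′(0.8) = 2.12; p₂ = 0.8 − 0.05·2.12 = 0.694
Step 3: h′(0.694) = 1.220908; p₃ = 0.694 − 0.05·1.220908 = 0.6329546

0.6329546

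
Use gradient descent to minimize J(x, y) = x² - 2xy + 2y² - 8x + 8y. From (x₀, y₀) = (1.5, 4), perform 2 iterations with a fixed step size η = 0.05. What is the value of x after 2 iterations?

2.63

∇J = (2x - 2y - 8, -2x + 4y + 8)
(x₁, y₁) = (1.5, 4) − 0.05·(-13, 21) = (2.15, 2.95)
(x₂, y₂) = (2.15, 2.95) − 0.05·(-9.6, 15.5) = (2.63, 2.175)
x = 2.63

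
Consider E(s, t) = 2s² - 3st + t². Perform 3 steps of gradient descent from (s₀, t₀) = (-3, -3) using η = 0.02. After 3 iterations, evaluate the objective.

∇E = (4s - 3t, -3s + 2t)
(s₁, t₁) = (-3, -3) − 0.02·(-3, 3) = (-2.94, -3.06)
(s₂, t₂) = (-2.94, -3.06) − 0.02·(-2.58, 2.7) = (-2.8884, -3.114)
(s₃, t₃) = (-2.8884, -3.114) − 0.02·(-2.2116, 2.4372) = (-2.844168, -3.162744)
E(-2.844168, -3.162744) = -0.804592996992

-0.804592996992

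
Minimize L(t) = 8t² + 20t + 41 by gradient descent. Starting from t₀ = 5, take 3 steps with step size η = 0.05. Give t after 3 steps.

-1.2

L′(t) = 16t + 20
Step 1: L′(5) = 100; t₁ = 5 − 0.05·100 = 0
Step 2: L′(0) = 20; t₂ = 0 − 0.05·20 = -1
Step 3: L′(-1) = 4; t₃ = -1 − 0.05·4 = -1.2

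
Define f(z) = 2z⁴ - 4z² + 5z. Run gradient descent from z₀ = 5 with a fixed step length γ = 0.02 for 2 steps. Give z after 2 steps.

f′(z) = 8z³ - 8z + 5
Step 1: f′(5) = 965; z₁ = 5 − 0.02·965 = -14.3
Step 2: f′(-14.3) = -23274.256; z₂ = -14.3 − 0.02·(-23274.256) = 451.18512

451.18512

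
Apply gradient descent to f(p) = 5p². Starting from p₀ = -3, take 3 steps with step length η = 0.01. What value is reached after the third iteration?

f′(p) = 10p
p₁ = -3 − 0.01·(-30) = -2.7
p₂ = -2.7 − 0.01·(-27) = -2.43
p₃ = -2.43 − 0.01·(-24.3) = -2.187

-2.187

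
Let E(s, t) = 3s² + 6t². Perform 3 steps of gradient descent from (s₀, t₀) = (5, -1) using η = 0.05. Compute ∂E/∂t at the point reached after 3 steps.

∇E = (6s, 12t)
(s₁, t₁) = (5, -1) − 0.05·(30, -12) = (3.5, -0.4)
(s₂, t₂) = (3.5, -0.4) − 0.05·(21, -4.8) = (2.45, -0.16)
(s₃, t₃) = (2.45, -0.16) − 0.05·(14.7, -1.92) = (1.715, -0.064)
∂E/∂t at (1.715, -0.064) = -0.768

-0.768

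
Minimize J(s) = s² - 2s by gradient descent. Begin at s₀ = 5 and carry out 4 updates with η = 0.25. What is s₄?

1.25

J′(s) = 2s - 2
Step 1: J′(5) = 8; s₁ = 5 − 0.25·8 = 3
Step 2: J′(3) = 4; s₂ = 3 − 0.25·4 = 2
Step 3: J′(2) = 2; s₃ = 2 − 0.25·2 = 1.5
Step 4: J′(1.5) = 1; s₄ = 1.5 − 0.25·1 = 1.25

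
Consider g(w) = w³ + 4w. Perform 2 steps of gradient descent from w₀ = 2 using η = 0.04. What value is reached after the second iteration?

g′(w) = 3w² + 4
w₁ = 2 − 0.04·16 = 1.36
w₂ = 1.36 − 0.04·9.5488 = 0.978048

0.978048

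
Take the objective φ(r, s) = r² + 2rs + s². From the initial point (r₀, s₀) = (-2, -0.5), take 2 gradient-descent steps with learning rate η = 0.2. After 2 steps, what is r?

-0.8

∇φ = (2r + 2s, 2r + 2s)
Step 1: at (-2, -0.5), ∇φ = (-5, -5) → (-2, -0.5) − 0.2·(-5, -5) = (-1, 0.5)
Step 2: at (-1, 0.5), ∇φ = (-1, -1) → (-1, 0.5) − 0.2·(-1, -1) = (-0.8, 0.7)
r = -0.8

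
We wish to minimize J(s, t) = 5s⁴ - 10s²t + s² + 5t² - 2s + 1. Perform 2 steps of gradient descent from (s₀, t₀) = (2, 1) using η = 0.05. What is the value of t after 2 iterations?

∇J = (20s³ - 20st + 2s - 2, -10s² + 10t)
(s₁, t₁) = (2, 1) − 0.05·(122, -30) = (-4.1, 2.5)
(s₂, t₂) = (-4.1, 2.5) − 0.05·(-1183.62, -143.1) = (55.081, 9.655)
t = 9.655

9.655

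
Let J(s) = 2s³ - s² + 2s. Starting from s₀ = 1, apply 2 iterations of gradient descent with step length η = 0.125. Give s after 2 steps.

0.015625

J′(s) = 6s² - 2s + 2
s₁ = 1 − 0.125·6 = 0.25
s₂ = 0.25 − 0.125·1.875 = 0.015625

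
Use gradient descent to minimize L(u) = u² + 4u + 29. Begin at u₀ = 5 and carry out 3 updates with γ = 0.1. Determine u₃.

L′(u) = 2u + 4
u₁ = 5 − 0.1·14 = 3.6
u₂ = 3.6 − 0.1·11.2 = 2.48
u₃ = 2.48 − 0.1·8.96 = 1.584

1.584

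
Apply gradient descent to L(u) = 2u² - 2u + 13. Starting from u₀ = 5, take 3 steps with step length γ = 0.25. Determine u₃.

0.5

L′(u) = 4u - 2
Step 1: L′(5) = 18; u₁ = 5 − 0.25·18 = 0.5
Step 2: L′(0.5) = 0; u₂ = 0.5 − 0.25·0 = 0.5
Step 3: L′(0.5) = 0; u₃ = 0.5 − 0.25·0 = 0.5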